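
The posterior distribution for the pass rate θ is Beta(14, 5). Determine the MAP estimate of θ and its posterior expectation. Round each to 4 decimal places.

Mode = (14−1)/(14+5−2) = 13/17 = 0.7647.
Mean = 14/(14+5) = 14/19 = 0.7368.

MAP estimate = 0.7647, posterior expectation = 0.7368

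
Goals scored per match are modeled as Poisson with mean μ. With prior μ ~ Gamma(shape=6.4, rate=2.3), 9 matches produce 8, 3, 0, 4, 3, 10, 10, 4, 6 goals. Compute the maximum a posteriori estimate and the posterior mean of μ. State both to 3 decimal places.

μ_MAP = 4.726, E[μ|data] = 4.814

Σ counts = 48. Posterior: Gamma(shape = 6.4+48 = 54.4, rate = 2.3+9 = 11.3).
Mode = (α−1)/β = 53.4/11.3 = 4.726.
Mean = α/β = 54.4/11.3 = 4.814.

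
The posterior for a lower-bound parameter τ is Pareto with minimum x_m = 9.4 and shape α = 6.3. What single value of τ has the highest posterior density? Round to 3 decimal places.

9.400

The Pareto density is strictly decreasing on [x_m, ∞), so the mode is x_m = 9.400.
Mean = α·x_m/(α−1) = 6.3·9.4/5.3 = 11.174.
This is the posterior mode — the MAP estimate.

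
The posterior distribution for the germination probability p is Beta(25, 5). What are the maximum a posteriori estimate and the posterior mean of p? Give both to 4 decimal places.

Mode = (25−1)/(25+5−2) = 24/28 = 0.8571.
Mean = 25/(25+5) = 25/30 = 0.8333.
The posterior is left-skewed, so the mode exceeds the mean.

MAP = 0.8571, posterior mean = 0.8333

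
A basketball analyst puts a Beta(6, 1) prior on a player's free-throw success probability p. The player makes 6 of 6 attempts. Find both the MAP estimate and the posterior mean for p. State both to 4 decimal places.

Posterior: Beta(6+6, 1+0) = Beta(12, 1).
Since β = 1 ≤ 1 and α > 1, the Beta density is monotone increasing on [0,1]; the mode is at 1.
Mean = 12/(12+1) = 0.9231.

MAP estimate = 1.0000, posterior mean = 0.9231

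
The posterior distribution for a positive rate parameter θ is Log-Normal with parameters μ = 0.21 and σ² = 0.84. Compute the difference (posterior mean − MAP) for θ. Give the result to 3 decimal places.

Mode = exp(μ − σ²) = exp(-0.63) = 0.533.
Mean = exp(μ + σ²/2) = exp(0.630) = 1.878.
Difference = 1.878 − 0.533 = 1.345.

1.345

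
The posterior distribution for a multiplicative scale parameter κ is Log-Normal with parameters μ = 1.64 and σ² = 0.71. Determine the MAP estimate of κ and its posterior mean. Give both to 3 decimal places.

MAP estimate = 2.535, posterior mean = 7.352

Mode = exp(μ − σ²) = exp(0.93) = 2.535.
Mean = exp(μ + σ²/2) = exp(1.995) = 7.352.
Mean > mode: the posterior has a right tail.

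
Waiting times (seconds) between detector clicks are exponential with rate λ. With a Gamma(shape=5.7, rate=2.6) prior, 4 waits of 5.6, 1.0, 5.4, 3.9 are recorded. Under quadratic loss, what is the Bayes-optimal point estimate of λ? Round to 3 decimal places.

0.524

Σ times = 15.9. Posterior: Gamma(shape = 5.7+4 = 9.7, rate = 2.6+15.9 = 18.5).
Mode = (α−1)/β = 8.7/18.5 = 0.470.
Mean = α/β = 9.7/18.5 = 0.524.
Quadratic loss ⇒ the optimal estimator is the posterior mean.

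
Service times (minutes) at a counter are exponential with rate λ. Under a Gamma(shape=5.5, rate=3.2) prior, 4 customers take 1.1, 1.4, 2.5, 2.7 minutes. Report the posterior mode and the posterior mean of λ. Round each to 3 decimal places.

λ_MAP = 0.780, E[λ|data] = 0.872

Σ times = 7.7. Posterior: Gamma(shape = 5.5+4 = 9.5, rate = 3.2+7.7 = 10.9).
Mode = (α−1)/β = 8.5/10.9 = 0.780.
Mean = α/β = 9.5/10.9 = 0.872.
The mean is pulled above the mode by the posterior's right skew.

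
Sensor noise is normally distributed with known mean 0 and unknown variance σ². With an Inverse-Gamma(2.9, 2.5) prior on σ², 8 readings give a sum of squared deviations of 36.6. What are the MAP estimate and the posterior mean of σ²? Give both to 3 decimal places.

MAP estimate = 2.633, posterior mean = 3.525

Posterior: Inverse-Gamma(shape = 2.9+8/2 = 6.9, scale = 2.5+36.6/2 = 20.8).
Mode = β/(α+1) = 20.8/7.9 = 2.633.
Mean = β/(α−1) = 20.8/5.9 = 3.525.
The mean is pulled above the mode by the posterior's right skew.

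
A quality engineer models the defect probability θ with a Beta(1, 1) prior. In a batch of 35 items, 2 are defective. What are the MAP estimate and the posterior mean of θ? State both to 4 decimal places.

Posterior: Beta(1+2, 1+33) = Beta(3, 34).
Mode = (3−1)/(3+34−2) = 2/35 = 0.0571.
With a flat prior the MAP equals the MLE, 2/35.
Mean = 3/(3+34) = 3/37 = 0.0811.
The posterior is right-skewed, so the mean exceeds the mode.

MAP: 0.0571. Posterior mean: 0.0811.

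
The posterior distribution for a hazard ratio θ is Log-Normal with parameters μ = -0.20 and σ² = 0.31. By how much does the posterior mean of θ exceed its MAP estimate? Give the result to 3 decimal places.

0.356

Mode = exp(μ − σ²) = exp(-0.51) = 0.600.
Mean = exp(μ + σ²/2) = exp(-0.045) = 0.956.
Difference = 0.956 − 0.600 = 0.356.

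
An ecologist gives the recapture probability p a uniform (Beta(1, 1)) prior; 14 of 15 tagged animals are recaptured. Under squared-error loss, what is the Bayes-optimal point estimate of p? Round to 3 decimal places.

Posterior: Beta(1+14, 1+1) = Beta(15, 2).
Mode = (15−1)/(15+2−2) = 14/15 = 0.933.
With a flat prior the MAP equals the MLE, 14/15.
Mean = 15/(15+2) = 15/17 = 0.882.
Squared-error loss ⇒ the optimal estimator is the posterior mean.

0.882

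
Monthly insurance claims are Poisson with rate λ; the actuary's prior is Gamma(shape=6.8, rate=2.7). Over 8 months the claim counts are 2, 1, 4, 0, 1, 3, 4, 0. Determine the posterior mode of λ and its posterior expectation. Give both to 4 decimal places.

λ_MAP = 1.9439, E[λ|data] = 2.0374

Σ counts = 15. Posterior: Gamma(shape = 6.8+15 = 21.8, rate = 2.7+8 = 10.7).
Mode = (α−1)/β = 20.8/10.7 = 1.9439.
Mean = α/β = 21.8/10.7 = 2.0374.
The mean is pulled above the mode by the posterior's right skew.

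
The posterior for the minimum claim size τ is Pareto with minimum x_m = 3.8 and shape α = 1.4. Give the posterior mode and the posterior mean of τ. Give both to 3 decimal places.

The Pareto density is strictly decreasing on [x_m, ∞), so the mode is x_m = 3.800.
Mean = α·x_m/(α−1) = 1.4·3.8/0.4 = 13.300.
The mean is pulled above the mode by the posterior's right skew.

MAP = 3.800; posterior mean = 13.300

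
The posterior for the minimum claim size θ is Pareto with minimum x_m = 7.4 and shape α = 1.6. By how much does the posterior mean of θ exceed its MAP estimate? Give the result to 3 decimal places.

12.333

The Pareto density is strictly decreasing on [x_m, ∞), so the mode is x_m = 7.400.
Mean = α·x_m/(α−1) = 1.6·7.4/0.6 = 19.733.
Difference = 19.733 − 7.400 = 12.333.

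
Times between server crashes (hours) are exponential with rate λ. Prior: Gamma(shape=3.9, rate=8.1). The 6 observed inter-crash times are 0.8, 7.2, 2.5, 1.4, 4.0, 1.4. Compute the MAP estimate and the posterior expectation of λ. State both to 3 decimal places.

Σ times = 17.3. Posterior: Gamma(shape = 3.9+6 = 9.9, rate = 8.1+17.3 = 25.4).
Mode = (α−1)/β = 8.9/25.4 = 0.350.
Mean = α/β = 9.9/25.4 = 0.390.

MAP = 0.350, posterior mean = 0.390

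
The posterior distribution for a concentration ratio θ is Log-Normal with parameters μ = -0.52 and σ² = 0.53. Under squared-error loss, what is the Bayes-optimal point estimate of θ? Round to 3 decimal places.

Mode = exp(μ − σ²) = exp(-1.05) = 0.350.
Mean = exp(μ + σ²/2) = exp(-0.255) = 0.775.
Squared-error loss ⇒ the optimal estimator is the posterior mean.

0.775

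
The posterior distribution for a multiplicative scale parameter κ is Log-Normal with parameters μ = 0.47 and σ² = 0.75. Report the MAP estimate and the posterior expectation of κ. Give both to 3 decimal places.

Mode = exp(μ − σ²) = exp(-0.28) = 0.756.
Mean = exp(μ + σ²/2) = exp(0.845) = 2.328.
The posterior is right-skewed, so the mean exceeds the mode.

MAP estimate = 0.756, posterior expectation = 2.328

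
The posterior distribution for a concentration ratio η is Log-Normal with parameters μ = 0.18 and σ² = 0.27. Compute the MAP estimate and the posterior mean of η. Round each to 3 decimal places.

η_MAP = 0.914, E[η|data] = 1.370

Mode = exp(μ − σ²) = exp(-0.09) = 0.914.
Mean = exp(μ + σ²/2) = exp(0.315) = 1.370.
Mean > mode: the posterior has a right tail.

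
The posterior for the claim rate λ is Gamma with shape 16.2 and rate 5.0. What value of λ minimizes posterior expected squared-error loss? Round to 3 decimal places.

3.240

Mode = (α−1)/β = 15.2/5.0 = 3.040.
Mean = α/β = 16.2/5.0 = 3.240.
Squared-error loss ⇒ the optimal estimator is the posterior mean.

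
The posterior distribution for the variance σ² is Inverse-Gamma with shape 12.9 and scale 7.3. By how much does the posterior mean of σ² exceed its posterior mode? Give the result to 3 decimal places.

0.088

Mode = β/(α+1) = 7.3/13.9 = 0.525.
Mean = β/(α−1) = 7.3/11.9 = 0.613.
Difference = 0.613 − 0.525 = 0.088.
Right-skewed posterior ⇒ mode < mean.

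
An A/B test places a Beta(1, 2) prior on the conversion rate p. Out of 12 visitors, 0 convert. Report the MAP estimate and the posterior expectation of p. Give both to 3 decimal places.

MAP = 0.000, posterior mean = 0.067

Posterior: Beta(1+0, 2+12) = Beta(1, 14).
Since α = 1 ≤ 1 and β > 1, the Beta density is monotone decreasing on [0,1]; the mode is at 0.
Mean = 1/(1+14) = 0.067.
Mean > mode: the posterior has a right tail.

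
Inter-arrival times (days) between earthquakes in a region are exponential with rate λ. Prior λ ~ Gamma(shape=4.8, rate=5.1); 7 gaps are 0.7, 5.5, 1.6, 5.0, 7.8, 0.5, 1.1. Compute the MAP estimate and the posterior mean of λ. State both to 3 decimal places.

Σ times = 22.2. Posterior: Gamma(shape = 4.8+7 = 11.8, rate = 5.1+22.2 = 27.3).
Mode = (α−1)/β = 10.8/27.3 = 0.396.
Mean = α/β = 11.8/27.3 = 0.432.

MAP = 0.396; posterior mean = 0.432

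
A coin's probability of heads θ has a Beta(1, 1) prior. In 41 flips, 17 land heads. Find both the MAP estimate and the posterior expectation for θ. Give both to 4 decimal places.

Posterior: Beta(1+17, 1+24) = Beta(18, 25).
Mode = (18−1)/(18+25−2) = 17/41 = 0.4146.
With a flat prior the MAP equals the MLE, 17/41.
Mean = 18/(18+25) = 18/43 = 0.4186.

MAP = 0.4146; posterior mean = 0.4186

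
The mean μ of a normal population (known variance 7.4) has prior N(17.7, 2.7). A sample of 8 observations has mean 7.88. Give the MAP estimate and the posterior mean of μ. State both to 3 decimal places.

MAP: 10.386. Posterior mean: 10.386.

Posterior for μ is Normal. Precision-weighted mean: (1/2.7·17.7 + 8/7.4·7.88) / (1/2.7 + 8/7.4) = 10.386.
A Normal posterior is symmetric, so mode = mean.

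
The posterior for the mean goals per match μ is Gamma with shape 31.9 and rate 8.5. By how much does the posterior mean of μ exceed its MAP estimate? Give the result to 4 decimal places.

0.1176

Mode = (α−1)/β = 30.9/8.5 = 3.6353.
Mean = α/β = 31.9/8.5 = 3.7529.
Difference = 3.7529 − 3.6353 = 0.1176.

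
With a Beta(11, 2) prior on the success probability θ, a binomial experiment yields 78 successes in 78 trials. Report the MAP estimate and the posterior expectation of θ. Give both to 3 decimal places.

MAP = 0.989; posterior mean = 0.978

Posterior: Beta(11+78, 2+0) = Beta(89, 2).
Mode = (89−1)/(89+2−2) = 88/89 = 0.989.
Mean = 89/(89+2) = 89/91 = 0.978.
Mode > mean: the posterior has a left tail.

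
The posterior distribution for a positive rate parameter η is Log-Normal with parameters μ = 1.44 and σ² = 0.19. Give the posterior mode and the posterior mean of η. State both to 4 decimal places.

Mode = exp(μ − σ²) = exp(1.25) = 3.4903.
Mean = exp(μ + σ²/2) = exp(1.535) = 4.6413.

η_MAP = 3.4903, E[η|data] = 4.6413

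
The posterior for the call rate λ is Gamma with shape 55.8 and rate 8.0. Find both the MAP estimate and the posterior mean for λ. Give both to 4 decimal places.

Mode = (α−1)/β = 54.8/8.0 = 6.8500.
Mean = α/β = 55.8/8.0 = 6.9750.

MAP = 6.8500; posterior mean = 6.9750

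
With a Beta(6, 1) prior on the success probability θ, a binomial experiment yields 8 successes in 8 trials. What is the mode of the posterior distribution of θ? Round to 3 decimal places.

Posterior: Beta(6+8, 1+0) = Beta(14, 1).
Since β = 1 ≤ 1 and α > 1, the Beta density is monotone increasing on [0,1]; the mode is at 1.
Mean = 14/(14+1) = 0.933.
This is the posterior mode — the MAP estimate.

1.000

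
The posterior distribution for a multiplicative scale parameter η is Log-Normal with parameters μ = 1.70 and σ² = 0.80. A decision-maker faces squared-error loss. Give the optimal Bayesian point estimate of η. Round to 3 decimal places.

Mode = exp(μ − σ²) = exp(0.90) = 2.460.
Mean = exp(μ + σ²/2) = exp(2.100) = 8.166.
Squared-error loss ⇒ the optimal estimator is the posterior mean.

8.166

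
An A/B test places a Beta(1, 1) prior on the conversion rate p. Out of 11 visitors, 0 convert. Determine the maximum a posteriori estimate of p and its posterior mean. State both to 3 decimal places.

Posterior: Beta(1+0, 1+11) = Beta(1, 12).
Since α = 1 ≤ 1 and β > 1, the Beta density is monotone decreasing on [0,1]; the mode is at 0.
Mean = 1/(1+12) = 0.077.
The mean is pulled above the mode by the posterior's right skew.

MAP = 0.000, posterior mean = 0.077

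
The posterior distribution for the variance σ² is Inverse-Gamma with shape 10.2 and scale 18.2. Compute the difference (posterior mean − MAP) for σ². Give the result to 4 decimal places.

Mode = β/(α+1) = 18.2/11.2 = 1.6250.
Mean = β/(α−1) = 18.2/9.2 = 1.9783.
Difference = 1.9783 − 1.6250 = 0.3533.

0.3533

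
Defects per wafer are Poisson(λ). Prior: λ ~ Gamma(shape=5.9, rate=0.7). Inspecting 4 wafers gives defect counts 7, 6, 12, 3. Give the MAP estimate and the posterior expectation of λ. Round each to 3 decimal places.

Σ counts = 28. Posterior: Gamma(shape = 5.9+28 = 33.9, rate = 0.7+4 = 4.7).
Mode = (α−1)/β = 32.9/4.7 = 7.000.
Mean = α/β = 33.9/4.7 = 7.213.

MAP = 7.000; posterior mean = 7.213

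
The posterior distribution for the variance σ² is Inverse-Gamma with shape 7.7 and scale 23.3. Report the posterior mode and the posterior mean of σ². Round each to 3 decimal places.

Mode = β/(α+1) = 23.3/8.7 = 2.678.
Mean = β/(α−1) = 23.3/6.7 = 3.478.
Mean > mode: the posterior has a right tail.

posterior mode = 2.678, posterior mean = 3.478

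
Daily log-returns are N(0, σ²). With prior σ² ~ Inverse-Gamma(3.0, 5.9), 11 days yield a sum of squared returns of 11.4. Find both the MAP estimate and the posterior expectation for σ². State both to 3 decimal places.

MAP = 1.221; posterior mean = 1.547

Posterior: Inverse-Gamma(shape = 3.0+11/2 = 8.5, scale = 5.9+11.4/2 = 11.6).
Mode = β/(α+1) = 11.6/9.5 = 1.221.
Mean = β/(α−1) = 11.6/7.5 = 1.547.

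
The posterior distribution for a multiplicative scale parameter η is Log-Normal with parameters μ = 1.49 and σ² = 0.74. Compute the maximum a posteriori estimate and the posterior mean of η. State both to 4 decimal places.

η_MAP = 2.1170, E[η|data] = 6.4237

Mode = exp(μ − σ²) = exp(0.75) = 2.1170.
Mean = exp(μ + σ²/2) = exp(1.860) = 6.4237.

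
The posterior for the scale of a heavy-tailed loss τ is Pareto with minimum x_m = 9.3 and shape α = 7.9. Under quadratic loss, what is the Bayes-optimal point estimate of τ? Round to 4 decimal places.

10.6478

The Pareto density is strictly decreasing on [x_m, ∞), so the mode is x_m = 9.3000.
Mean = α·x_m/(α−1) = 7.9·9.3/6.9 = 10.6478.
Quadratic loss ⇒ the optimal estimator is the posterior mean.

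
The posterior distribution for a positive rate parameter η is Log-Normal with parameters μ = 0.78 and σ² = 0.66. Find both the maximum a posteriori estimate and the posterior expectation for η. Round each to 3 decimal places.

Mode = exp(μ − σ²) = exp(0.12) = 1.127.
Mean = exp(μ + σ²/2) = exp(1.110) = 3.034.
Right-skewed posterior ⇒ mode < mean.

maximum a posteriori estimate = 1.127, posterior expectation = 3.034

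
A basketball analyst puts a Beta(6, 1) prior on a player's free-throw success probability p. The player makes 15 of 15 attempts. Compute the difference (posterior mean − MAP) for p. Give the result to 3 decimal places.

Posterior: Beta(6+15, 1+0) = Beta(21, 1).
Since β = 1 ≤ 1 and α > 1, the Beta density is monotone increasing on [0,1]; the mode is at 1.
Mean = 21/(21+1) = 0.955.
Difference = 0.955 − 1.000 = -0.045.
Mode > mean: the posterior has a left tail.

-0.045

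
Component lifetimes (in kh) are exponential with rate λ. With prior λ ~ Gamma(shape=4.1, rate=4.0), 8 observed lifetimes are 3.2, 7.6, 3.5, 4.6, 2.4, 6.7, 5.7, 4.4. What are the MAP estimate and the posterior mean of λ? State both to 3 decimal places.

Σ times = 38.1. Posterior: Gamma(shape = 4.1+8 = 12.1, rate = 4.0+38.1 = 42.1).
Mode = (α−1)/β = 11.1/42.1 = 0.264.
Mean = α/β = 12.1/42.1 = 0.287.

MAP = 0.264; posterior mean = 0.287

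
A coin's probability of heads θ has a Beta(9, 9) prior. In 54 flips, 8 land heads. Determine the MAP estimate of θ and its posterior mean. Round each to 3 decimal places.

MAP = 0.229; posterior mean = 0.236

Posterior: Beta(9+8, 9+46) = Beta(17, 55).
Mode = (17−1)/(17+55−2) = 16/70 = 0.229.
Mean = 17/(17+55) = 17/72 = 0.236.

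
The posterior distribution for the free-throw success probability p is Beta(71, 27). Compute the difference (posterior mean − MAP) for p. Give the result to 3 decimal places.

Mode = (71−1)/(71+27−2) = 70/96 = 0.729.
Mean = 71/(71+27) = 71/98 = 0.724.
Difference = 0.724 − 0.729 = -0.005.
Mode > mean: the posterior has a left tail.

-0.005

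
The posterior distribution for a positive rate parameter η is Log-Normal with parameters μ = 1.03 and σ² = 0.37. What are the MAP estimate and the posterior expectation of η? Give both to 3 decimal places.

MAP estimate = 1.935, posterior expectation = 3.370

Mode = exp(μ − σ²) = exp(0.66) = 1.935.
Mean = exp(μ + σ²/2) = exp(1.215) = 3.370.
Right-skewed posterior ⇒ mode < mean.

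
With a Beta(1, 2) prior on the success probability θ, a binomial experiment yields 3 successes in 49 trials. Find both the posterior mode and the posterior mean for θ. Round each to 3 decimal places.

Posterior: Beta(1+3, 2+46) = Beta(4, 48).
Mode = (4−1)/(4+48−2) = 3/50 = 0.060.
Mean = 4/(4+48) = 4/52 = 0.077.

MAP = 0.060; posterior mean = 0.077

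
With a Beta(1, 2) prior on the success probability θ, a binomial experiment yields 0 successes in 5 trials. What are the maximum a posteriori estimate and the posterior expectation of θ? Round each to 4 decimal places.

MAP: 0.0000. Posterior mean: 0.1250.

Posterior: Beta(1+0, 2+5) = Beta(1, 7).
Since α = 1 ≤ 1 and β > 1, the Beta density is monotone decreasing on [0,1]; the mode is at 0.
Mean = 1/(1+7) = 0.1250.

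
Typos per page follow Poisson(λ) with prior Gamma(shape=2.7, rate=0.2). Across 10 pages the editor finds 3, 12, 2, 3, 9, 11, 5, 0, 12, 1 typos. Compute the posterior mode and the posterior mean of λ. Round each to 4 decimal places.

Σ counts = 58. Posterior: Gamma(shape = 2.7+58 = 60.7, rate = 0.2+10 = 10.2).
Mode = (α−1)/β = 59.7/10.2 = 5.8529.
Mean = α/β = 60.7/10.2 = 5.9510.

posterior mode = 5.8529, posterior mean = 5.9510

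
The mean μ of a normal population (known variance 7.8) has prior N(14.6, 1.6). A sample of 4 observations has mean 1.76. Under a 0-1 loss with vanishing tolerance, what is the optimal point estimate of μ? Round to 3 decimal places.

Posterior for μ is Normal. Precision-weighted mean: (1/1.6·14.6 + 4/7.8·1.76) / (1/1.6 + 4/7.8) = 8.813.
A Normal posterior is symmetric, so mode = mean.
This is the posterior mode — the MAP estimate.

8.813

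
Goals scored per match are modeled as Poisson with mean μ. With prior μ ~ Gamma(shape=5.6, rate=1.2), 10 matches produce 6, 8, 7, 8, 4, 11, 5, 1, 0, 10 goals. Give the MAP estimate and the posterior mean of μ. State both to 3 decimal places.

Σ counts = 60. Posterior: Gamma(shape = 5.6+60 = 65.6, rate = 1.2+10 = 11.2).
Mode = (α−1)/β = 64.6/11.2 = 5.768.
Mean = α/β = 65.6/11.2 = 5.857.
The mean is pulled above the mode by the posterior's right skew.

MAP estimate = 5.768, posterior mean = 5.857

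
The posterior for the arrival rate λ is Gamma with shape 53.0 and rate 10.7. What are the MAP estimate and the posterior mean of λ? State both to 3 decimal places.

Mode = (α−1)/β = 52.0/10.7 = 4.860.
Mean = α/β = 53.0/10.7 = 4.953.
Right-skewed posterior ⇒ mode < mean.

MAP: 4.860. Posterior mean: 4.953.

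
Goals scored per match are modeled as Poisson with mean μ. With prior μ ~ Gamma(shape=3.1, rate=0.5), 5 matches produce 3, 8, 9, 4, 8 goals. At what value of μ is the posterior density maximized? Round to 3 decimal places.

Σ counts = 32. Posterior: Gamma(shape = 3.1+32 = 35.1, rate = 0.5+5 = 5.5).
Mode = (α−1)/β = 34.1/5.5 = 6.200.
Mean = α/β = 35.1/5.5 = 6.382.
This is the posterior mode — the MAP estimate.

6.200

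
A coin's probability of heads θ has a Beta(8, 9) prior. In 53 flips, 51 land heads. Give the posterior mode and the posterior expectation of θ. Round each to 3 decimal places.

MAP = 0.853, posterior mean = 0.843

Posterior: Beta(8+51, 9+2) = Beta(59, 11).
Mode = (59−1)/(59+11−2) = 58/68 = 0.853.
Mean = 59/(59+11) = 59/70 = 0.843.
Mode > mean: the posterior has a left tail.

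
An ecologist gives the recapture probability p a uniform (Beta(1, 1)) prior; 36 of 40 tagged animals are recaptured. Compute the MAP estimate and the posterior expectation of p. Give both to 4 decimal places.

MAP estimate = 0.9000, posterior expectation = 0.8810

Posterior: Beta(1+36, 1+4) = Beta(37, 5).
Mode = (37−1)/(37+5−2) = 36/40 = 0.9000.
With a flat prior the MAP equals the MLE, 36/40.
Mean = 37/(37+5) = 37/42 = 0.8810.
Mode > mean: the posterior has a left tail.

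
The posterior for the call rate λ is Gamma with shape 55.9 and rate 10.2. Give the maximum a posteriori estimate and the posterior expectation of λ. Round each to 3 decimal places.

MAP = 5.382, posterior mean = 5.480

Mode = (α−1)/β = 54.9/10.2 = 5.382.
Mean = α/β = 55.9/10.2 = 5.480.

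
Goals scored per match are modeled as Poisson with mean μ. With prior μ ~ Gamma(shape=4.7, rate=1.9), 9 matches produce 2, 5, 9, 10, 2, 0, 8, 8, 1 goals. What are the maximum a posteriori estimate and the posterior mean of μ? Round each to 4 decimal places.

Σ counts = 45. Posterior: Gamma(shape = 4.7+45 = 49.7, rate = 1.9+9 = 10.9).
Mode = (α−1)/β = 48.7/10.9 = 4.4679.
Mean = α/β = 49.7/10.9 = 4.5596.

MAP = 4.4679; posterior mean = 4.5596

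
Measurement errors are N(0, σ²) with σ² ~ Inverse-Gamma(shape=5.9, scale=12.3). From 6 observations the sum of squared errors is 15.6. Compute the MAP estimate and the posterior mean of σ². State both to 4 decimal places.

σ²_MAP = 2.0303, E[σ²|data] = 2.5443

Posterior: Inverse-Gamma(shape = 5.9+6/2 = 8.9, scale = 12.3+15.6/2 = 20.1).
Mode = β/(α+1) = 20.1/9.9 = 2.0303.
Mean = β/(α−1) = 20.1/7.9 = 2.5443.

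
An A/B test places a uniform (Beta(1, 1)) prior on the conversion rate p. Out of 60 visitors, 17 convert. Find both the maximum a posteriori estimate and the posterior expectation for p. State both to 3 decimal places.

maximum a posteriori estimate = 0.283, posterior expectation = 0.290

Posterior: Beta(1+17, 1+43) = Beta(18, 44).
Mode = (18−1)/(18+44−2) = 17/60 = 0.283.
With a flat prior the MAP equals the MLE, 17/60.
Mean = 18/(18+44) = 18/62 = 0.290.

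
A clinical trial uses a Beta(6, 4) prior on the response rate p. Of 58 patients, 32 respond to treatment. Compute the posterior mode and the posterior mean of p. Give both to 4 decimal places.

Posterior: Beta(6+32, 4+26) = Beta(38, 30).
Mode = (38−1)/(38+30−2) = 37/66 = 0.5606.
Mean = 38/(38+30) = 38/68 = 0.5588.
The posterior is left-skewed, so the mode exceeds the mean.

MAP = 0.5606; posterior mean = 0.5588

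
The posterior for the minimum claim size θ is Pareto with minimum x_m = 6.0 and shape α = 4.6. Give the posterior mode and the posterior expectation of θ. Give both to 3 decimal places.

posterior mode = 6.000, posterior expectation = 7.667

The Pareto density is strictly decreasing on [x_m, ∞), so the mode is x_m = 6.000.
Mean = α·x_m/(α−1) = 4.6·6.0/3.6 = 7.667.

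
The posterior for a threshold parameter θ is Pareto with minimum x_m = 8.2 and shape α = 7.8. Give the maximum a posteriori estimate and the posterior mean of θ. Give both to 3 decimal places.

The Pareto density is strictly decreasing on [x_m, ∞), so the mode is x_m = 8.200.
Mean = α·x_m/(α−1) = 7.8·8.2/6.8 = 9.406.

MAP = 8.200, posterior mean = 9.406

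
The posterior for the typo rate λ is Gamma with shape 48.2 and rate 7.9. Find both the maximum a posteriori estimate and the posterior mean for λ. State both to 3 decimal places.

Mode = (α−1)/β = 47.2/7.9 = 5.975.
Mean = α/β = 48.2/7.9 = 6.101.
Right-skewed posterior ⇒ mode < mean.

maximum a posteriori estimate = 5.975, posterior mean = 6.101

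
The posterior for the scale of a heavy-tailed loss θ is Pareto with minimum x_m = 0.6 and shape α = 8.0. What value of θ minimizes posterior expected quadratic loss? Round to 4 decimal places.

0.6857

The Pareto density is strictly decreasing on [x_m, ∞), so the mode is x_m = 0.6000.
Mean = α·x_m/(α−1) = 8.0·0.6/7.0 = 0.6857.
Quadratic loss ⇒ the optimal estimator is the posterior mean.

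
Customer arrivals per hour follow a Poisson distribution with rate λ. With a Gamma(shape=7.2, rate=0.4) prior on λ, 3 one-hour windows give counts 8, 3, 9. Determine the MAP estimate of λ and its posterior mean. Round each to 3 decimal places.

λ_MAP = 7.706, E[λ|data] = 8.000

Σ counts = 20. Posterior: Gamma(shape = 7.2+20 = 27.2, rate = 0.4+3 = 3.4).
Mode = (α−1)/β = 26.2/3.4 = 7.706.
Mean = α/β = 27.2/3.4 = 8.000.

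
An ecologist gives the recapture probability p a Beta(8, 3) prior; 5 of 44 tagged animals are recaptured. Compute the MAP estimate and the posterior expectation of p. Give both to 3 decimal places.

MAP = 0.226; posterior mean = 0.236

Posterior: Beta(8+5, 3+39) = Beta(13, 42).
Mode = (13−1)/(13+42−2) = 12/53 = 0.226.
Mean = 13/(13+42) = 13/55 = 0.236.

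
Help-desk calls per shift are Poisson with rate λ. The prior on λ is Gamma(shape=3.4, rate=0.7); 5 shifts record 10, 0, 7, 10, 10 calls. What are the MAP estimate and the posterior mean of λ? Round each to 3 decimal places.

Σ counts = 37. Posterior: Gamma(shape = 3.4+37 = 40.4, rate = 0.7+5 = 5.7).
Mode = (α−1)/β = 39.4/5.7 = 6.912.
Mean = α/β = 40.4/5.7 = 7.088.

MAP = 6.912, posterior mean = 7.088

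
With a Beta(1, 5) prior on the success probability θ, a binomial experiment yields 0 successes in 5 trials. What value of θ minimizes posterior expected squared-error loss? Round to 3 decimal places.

0.091

Posterior: Beta(1+0, 5+5) = Beta(1, 10).
Since α = 1 ≤ 1 and β > 1, the Beta density is monotone decreasing on [0,1]; the mode is at 0.
Mean = 1/(1+10) = 0.091.
Squared-error loss ⇒ the optimal estimator is the posterior mean.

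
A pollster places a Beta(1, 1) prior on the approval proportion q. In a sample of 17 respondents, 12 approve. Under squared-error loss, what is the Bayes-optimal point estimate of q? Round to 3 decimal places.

Posterior: Beta(1+12, 1+5) = Beta(13, 6).
Mode = (13−1)/(13+6−2) = 12/17 = 0.706.
With a flat prior the MAP equals the MLE, 12/17.
Mean = 13/(13+6) = 13/19 = 0.684.
Squared-error loss ⇒ the optimal estimator is the posterior mean.

0.684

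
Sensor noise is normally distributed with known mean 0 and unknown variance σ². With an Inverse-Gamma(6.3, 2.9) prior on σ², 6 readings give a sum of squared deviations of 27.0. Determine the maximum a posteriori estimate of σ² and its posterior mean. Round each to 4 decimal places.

MAP: 1.5922. Posterior mean: 1.9759.

Posterior: Inverse-Gamma(shape = 6.3+6/2 = 9.3, scale = 2.9+27.0/2 = 16.4).
Mode = β/(α+1) = 16.4/10.3 = 1.5922.
Mean = β/(α−1) = 16.4/8.3 = 1.9759.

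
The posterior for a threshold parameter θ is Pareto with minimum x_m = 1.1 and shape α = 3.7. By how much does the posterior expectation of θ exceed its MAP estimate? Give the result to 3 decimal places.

0.407

The Pareto density is strictly decreasing on [x_m, ∞), so the mode is x_m = 1.100.
Mean = α·x_m/(α−1) = 3.7·1.1/2.7 = 1.507.
Difference = 1.507 − 1.100 = 0.407.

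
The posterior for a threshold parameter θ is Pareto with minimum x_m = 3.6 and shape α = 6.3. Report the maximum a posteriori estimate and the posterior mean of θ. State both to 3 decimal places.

The Pareto density is strictly decreasing on [x_m, ∞), so the mode is x_m = 3.600.
Mean = α·x_m/(α−1) = 6.3·3.6/5.3 = 4.279.
The posterior is right-skewed, so the mean exceeds the mode.

maximum a posteriori estimate = 3.600, posterior mean = 4.279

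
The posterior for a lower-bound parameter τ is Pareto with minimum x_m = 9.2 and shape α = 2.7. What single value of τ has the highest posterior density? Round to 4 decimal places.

9.2000

The Pareto density is strictly decreasing on [x_m, ∞), so the mode is x_m = 9.2000.
Mean = α·x_m/(α−1) = 2.7·9.2/1.7 = 14.6118.
This is the posterior mode — the MAP estimate.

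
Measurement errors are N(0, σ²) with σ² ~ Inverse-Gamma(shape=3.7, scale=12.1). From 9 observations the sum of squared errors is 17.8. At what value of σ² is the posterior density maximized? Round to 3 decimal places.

Posterior: Inverse-Gamma(shape = 3.7+9/2 = 8.2, scale = 12.1+17.8/2 = 21.0).
Mode = β/(α+1) = 21.0/9.2 = 2.283.
Mean = β/(α−1) = 21.0/7.2 = 2.917.
This is the posterior mode — the MAP estimate.

2.283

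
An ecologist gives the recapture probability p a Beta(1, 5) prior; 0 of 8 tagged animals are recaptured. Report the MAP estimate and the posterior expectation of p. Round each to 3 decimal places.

MAP = 0.000, posterior mean = 0.071

Posterior: Beta(1+0, 5+8) = Beta(1, 13).
Since α = 1 ≤ 1 and β > 1, the Beta density is monotone decreasing on [0,1]; the mode is at 0.
Mean = 1/(1+13) = 0.071.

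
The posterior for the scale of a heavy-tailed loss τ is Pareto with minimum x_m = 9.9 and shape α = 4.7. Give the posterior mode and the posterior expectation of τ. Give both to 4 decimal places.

The Pareto density is strictly decreasing on [x_m, ∞), so the mode is x_m = 9.9000.
Mean = α·x_m/(α−1) = 4.7·9.9/3.7 = 12.5757.

MAP = 9.9000, posterior mean = 12.5757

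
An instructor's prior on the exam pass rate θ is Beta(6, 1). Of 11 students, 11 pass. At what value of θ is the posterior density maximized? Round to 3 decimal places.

1.000

Posterior: Beta(6+11, 1+0) = Beta(17, 1).
Since β = 1 ≤ 1 and α > 1, the Beta density is monotone increasing on [0,1]; the mode is at 1.
Mean = 17/(17+1) = 0.944.
This is the posterior mode — the MAP estimate.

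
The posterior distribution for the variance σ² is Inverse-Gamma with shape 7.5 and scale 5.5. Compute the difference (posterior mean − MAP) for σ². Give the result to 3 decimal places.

0.199

Mode = β/(α+1) = 5.5/8.5 = 0.647.
Mean = β/(α−1) = 5.5/6.5 = 0.846.
Difference = 0.846 − 0.647 = 0.199.
Mean > mode: the posterior has a right tail.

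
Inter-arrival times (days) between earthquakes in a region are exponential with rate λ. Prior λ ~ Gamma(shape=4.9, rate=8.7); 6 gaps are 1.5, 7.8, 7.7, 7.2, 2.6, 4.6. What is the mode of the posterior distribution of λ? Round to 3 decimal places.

0.247

Σ times = 31.4. Posterior: Gamma(shape = 4.9+6 = 10.9, rate = 8.7+31.4 = 40.1).
Mode = (α−1)/β = 9.9/40.1 = 0.247.
Mean = α/β = 10.9/40.1 = 0.272.
This is the posterior mode — the MAP estimate.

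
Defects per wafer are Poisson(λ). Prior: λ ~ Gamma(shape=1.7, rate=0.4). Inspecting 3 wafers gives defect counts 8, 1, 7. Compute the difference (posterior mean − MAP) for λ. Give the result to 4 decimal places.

0.2941

Σ counts = 16. Posterior: Gamma(shape = 1.7+16 = 17.7, rate = 0.4+3 = 3.4).
Mode = (α−1)/β = 16.7/3.4 = 4.9118.
Mean = α/β = 17.7/3.4 = 5.2059.
Difference = 5.2059 − 4.9118 = 0.2941.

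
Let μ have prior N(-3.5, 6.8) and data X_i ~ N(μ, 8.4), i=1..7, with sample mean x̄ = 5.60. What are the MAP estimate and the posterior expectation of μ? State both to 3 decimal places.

MAP: 4.235. Posterior mean: 4.235.

Posterior for μ is Normal. Precision-weighted mean: (1/6.8·-3.5 + 7/8.4·5.60) / (1/6.8 + 7/8.4) = 4.235.
A Normal posterior is symmetric, so mode = mean.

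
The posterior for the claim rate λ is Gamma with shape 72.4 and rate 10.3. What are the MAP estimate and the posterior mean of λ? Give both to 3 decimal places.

MAP = 6.932; posterior mean = 7.029

Mode = (α−1)/β = 71.4/10.3 = 6.932.
Mean = α/β = 72.4/10.3 = 7.029.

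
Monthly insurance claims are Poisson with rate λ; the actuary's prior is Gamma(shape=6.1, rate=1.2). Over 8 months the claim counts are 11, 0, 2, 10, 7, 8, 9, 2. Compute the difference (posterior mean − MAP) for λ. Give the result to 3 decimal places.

0.109

Σ counts = 49. Posterior: Gamma(shape = 6.1+49 = 55.1, rate = 1.2+8 = 9.2).
Mode = (α−1)/β = 54.1/9.2 = 5.880.
Mean = α/β = 55.1/9.2 = 5.989.
Difference = 5.989 − 5.880 = 0.109.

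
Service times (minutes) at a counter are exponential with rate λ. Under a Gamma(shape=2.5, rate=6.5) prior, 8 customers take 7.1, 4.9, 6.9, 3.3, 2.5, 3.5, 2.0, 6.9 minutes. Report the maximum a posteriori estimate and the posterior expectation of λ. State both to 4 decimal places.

maximum a posteriori estimate = 0.2179, posterior expectation = 0.2408

Σ times = 37.1. Posterior: Gamma(shape = 2.5+8 = 10.5, rate = 6.5+37.1 = 43.6).
Mode = (α−1)/β = 9.5/43.6 = 0.2179.
Mean = α/β = 10.5/43.6 = 0.2408.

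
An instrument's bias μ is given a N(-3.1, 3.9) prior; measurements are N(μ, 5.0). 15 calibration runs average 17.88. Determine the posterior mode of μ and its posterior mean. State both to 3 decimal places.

MAP = 16.228, posterior mean = 16.228

Posterior for μ is Normal. Precision-weighted mean: (1/3.9·-3.1 + 15/5.0·17.88) / (1/3.9 + 15/5.0) = 16.228.
A Normal posterior is symmetric, so mode = mean.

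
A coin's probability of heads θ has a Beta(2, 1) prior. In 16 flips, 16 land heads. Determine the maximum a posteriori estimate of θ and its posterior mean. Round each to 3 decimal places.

Posterior: Beta(2+16, 1+0) = Beta(18, 1).
Since β = 1 ≤ 1 and α > 1, the Beta density is monotone increasing on [0,1]; the mode is at 1.
Mean = 18/(18+1) = 0.947.

maximum a posteriori estimate = 1.000, posterior mean = 0.947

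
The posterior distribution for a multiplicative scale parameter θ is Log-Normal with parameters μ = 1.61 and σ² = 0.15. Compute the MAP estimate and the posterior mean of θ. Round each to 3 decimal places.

MAP estimate = 4.306, posterior mean = 5.392

Mode = exp(μ − σ²) = exp(1.46) = 4.306.
Mean = exp(μ + σ²/2) = exp(1.685) = 5.392.
Right-skewed posterior ⇒ mode < mean.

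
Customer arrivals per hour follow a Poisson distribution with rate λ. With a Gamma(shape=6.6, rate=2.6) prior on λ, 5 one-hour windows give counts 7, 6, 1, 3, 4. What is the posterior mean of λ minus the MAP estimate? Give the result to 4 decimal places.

0.1316

Σ counts = 21. Posterior: Gamma(shape = 6.6+21 = 27.6, rate = 2.6+5 = 7.6).
Mode = (α−1)/β = 26.6/7.6 = 3.5000.
Mean = α/β = 27.6/7.6 = 3.6316.
Difference = 3.6316 − 3.5000 = 0.1316.
Right-skewed posterior ⇒ mode < mean.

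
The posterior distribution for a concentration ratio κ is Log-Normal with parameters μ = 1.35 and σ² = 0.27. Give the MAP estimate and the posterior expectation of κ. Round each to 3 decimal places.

MAP = 2.945; posterior mean = 4.415

Mode = exp(μ − σ²) = exp(1.08) = 2.945.
Mean = exp(μ + σ²/2) = exp(1.485) = 4.415.
Mean > mode: the posterior has a right tail.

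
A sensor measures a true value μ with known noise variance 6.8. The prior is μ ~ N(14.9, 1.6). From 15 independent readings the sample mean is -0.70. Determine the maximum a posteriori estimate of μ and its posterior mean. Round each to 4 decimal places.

MAP = 2.7442, posterior mean = 2.7442

Posterior for μ is Normal. Precision-weighted mean: (1/1.6·14.9 + 15/6.8·-0.70) / (1/1.6 + 15/6.8) = 2.7442.
A Normal posterior is symmetric, so mode = mean.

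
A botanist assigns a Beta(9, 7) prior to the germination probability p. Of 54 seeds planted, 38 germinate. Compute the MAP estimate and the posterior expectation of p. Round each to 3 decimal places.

Posterior: Beta(9+38, 7+16) = Beta(47, 23).
Mode = (47−1)/(47+23−2) = 46/68 = 0.676.
Mean = 47/(47+23) = 47/70 = 0.671.
The mean is pulled below the mode by the posterior's left skew.

MAP = 0.676, posterior mean = 0.671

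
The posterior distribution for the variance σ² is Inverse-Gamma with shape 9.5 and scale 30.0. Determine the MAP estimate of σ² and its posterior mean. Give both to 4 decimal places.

MAP estimate = 2.8571, posterior mean = 3.5294

Mode = β/(α+1) = 30.0/10.5 = 2.8571.
Mean = β/(α−1) = 30.0/8.5 = 3.5294.
Mean > mode: the posterior has a right tail.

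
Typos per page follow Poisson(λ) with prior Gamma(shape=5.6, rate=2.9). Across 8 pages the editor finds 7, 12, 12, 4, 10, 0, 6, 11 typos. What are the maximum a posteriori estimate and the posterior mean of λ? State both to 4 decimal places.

MAP = 6.1101, posterior mean = 6.2018

Σ counts = 62. Posterior: Gamma(shape = 5.6+62 = 67.6, rate = 2.9+8 = 10.9).
Mode = (α−1)/β = 66.6/10.9 = 6.1101.
Mean = α/β = 67.6/10.9 = 6.2018.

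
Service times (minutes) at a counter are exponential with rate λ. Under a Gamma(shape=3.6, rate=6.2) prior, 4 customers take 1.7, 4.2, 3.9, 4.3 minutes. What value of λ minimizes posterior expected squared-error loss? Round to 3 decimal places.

Σ times = 14.1. Posterior: Gamma(shape = 3.6+4 = 7.6, rate = 6.2+14.1 = 20.3).
Mode = (α−1)/β = 6.6/20.3 = 0.325.
Mean = α/β = 7.6/20.3 = 0.374.
Squared-error loss ⇒ the optimal estimator is the posterior mean.

0.374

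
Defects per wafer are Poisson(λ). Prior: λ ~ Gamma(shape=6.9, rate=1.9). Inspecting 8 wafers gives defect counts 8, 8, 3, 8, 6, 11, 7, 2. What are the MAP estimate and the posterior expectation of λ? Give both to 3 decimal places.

MAP = 5.949, posterior mean = 6.051

Σ counts = 53. Posterior: Gamma(shape = 6.9+53 = 59.9, rate = 1.9+8 = 9.9).
Mode = (α−1)/β = 58.9/9.9 = 5.949.
Mean = α/β = 59.9/9.9 = 6.051.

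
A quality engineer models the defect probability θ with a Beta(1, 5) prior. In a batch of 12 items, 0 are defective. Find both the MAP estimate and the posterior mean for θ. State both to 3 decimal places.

MAP: 0.000. Posterior mean: 0.056.

Posterior: Beta(1+0, 5+12) = Beta(1, 17).
Since α = 1 ≤ 1 and β > 1, the Beta density is monotone decreasing on [0,1]; the mode is at 0.
Mean = 1/(1+17) = 0.056.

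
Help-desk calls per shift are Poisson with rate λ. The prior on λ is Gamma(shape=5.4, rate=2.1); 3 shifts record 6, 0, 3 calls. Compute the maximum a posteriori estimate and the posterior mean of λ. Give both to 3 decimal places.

MAP = 2.627, posterior mean = 2.824

Σ counts = 9. Posterior: Gamma(shape = 5.4+9 = 14.4, rate = 2.1+3 = 5.1).
Mode = (α−1)/β = 13.4/5.1 = 2.627.
Mean = α/β = 14.4/5.1 = 2.824.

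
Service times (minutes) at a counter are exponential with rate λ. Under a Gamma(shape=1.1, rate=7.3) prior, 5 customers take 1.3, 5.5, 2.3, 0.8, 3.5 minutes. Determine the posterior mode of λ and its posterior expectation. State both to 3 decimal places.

Σ times = 13.4. Posterior: Gamma(shape = 1.1+5 = 6.1, rate = 7.3+13.4 = 20.7).
Mode = (α−1)/β = 5.1/20.7 = 0.246.
Mean = α/β = 6.1/20.7 = 0.295.
The posterior is right-skewed, so the mean exceeds the mode.

MAP: 0.246. Posterior mean: 0.295.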